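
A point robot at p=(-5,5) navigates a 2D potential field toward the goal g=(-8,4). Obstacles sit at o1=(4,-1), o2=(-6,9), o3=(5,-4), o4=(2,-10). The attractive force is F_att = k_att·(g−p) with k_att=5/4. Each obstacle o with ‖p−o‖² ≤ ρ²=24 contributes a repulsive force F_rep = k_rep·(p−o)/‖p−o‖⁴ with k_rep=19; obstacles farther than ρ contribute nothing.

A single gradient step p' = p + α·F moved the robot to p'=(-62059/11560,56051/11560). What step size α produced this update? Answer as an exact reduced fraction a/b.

F_att = 5/4·(g−p) = 5/4·(-3,-1) = (-3.7500,-1.2500)
o1: d²=117 > ρ²=24 → inactive
o2: d²=17 ≤ ρ²=24; F_rep = 19·(1,-4)/17² = (0.0657,-0.2630)
o3: d²=181 > ρ²=24 → inactive
o4: d²=274 > ρ²=24 → inactive
F = F_att + ΣF_rep = (-3.6843,-1.5130)
Δp = p'−p = (-0.3684,-0.1513); α = Δx/Fx = (-4259/11560) / (-4259/1156) = 1/10
check: Δy/Fy = (-1749/11560) / (-1749/1156) = 1/10 ✓

α = 1/10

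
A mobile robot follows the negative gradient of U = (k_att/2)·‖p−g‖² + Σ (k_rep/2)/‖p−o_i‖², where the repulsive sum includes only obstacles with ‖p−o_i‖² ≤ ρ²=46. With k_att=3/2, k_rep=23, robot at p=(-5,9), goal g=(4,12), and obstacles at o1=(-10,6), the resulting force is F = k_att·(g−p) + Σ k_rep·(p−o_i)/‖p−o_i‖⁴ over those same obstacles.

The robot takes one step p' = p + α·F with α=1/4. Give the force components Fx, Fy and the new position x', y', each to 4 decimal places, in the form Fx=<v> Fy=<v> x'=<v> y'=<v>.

F_att = 3/2·(g−p) = 3/2·(9,3) = (13.5000,4.5000)
o1: d²=34 ≤ ρ²=46; F_rep = 23·(5,3)/34² = (0.0995,0.0597)
F = F_att + ΣF_rep = (13.5995,4.5597)
p' = p + 1/4·F = (-1.6001,10.1399)

Fx=13.5995 Fy=4.5597 x'=-1.6001 y'=10.1399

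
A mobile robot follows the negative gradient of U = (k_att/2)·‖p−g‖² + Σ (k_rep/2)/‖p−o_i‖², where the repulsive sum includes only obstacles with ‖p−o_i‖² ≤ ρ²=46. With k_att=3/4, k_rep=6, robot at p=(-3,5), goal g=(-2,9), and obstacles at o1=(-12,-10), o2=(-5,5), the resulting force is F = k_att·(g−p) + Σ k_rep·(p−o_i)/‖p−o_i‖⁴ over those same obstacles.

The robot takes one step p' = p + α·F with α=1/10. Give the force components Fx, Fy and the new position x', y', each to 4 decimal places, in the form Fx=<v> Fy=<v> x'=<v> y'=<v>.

Fx=1.5000 Fy=3.0000 x'=-2.8500 y'=5.3000

F_att = 3/4·(g−p) = 3/4·(1,4) = (0.7500,3.0000)
o1: d²=306 > ρ²=46 → inactive
o2: d²=4 ≤ ρ²=46; F_rep = 6·(2,0)/4² = (0.7500,0.0000)
F = F_att + ΣF_rep = (1.5000,3.0000)
p' = p + 1/10·F = (-2.8500,5.3000)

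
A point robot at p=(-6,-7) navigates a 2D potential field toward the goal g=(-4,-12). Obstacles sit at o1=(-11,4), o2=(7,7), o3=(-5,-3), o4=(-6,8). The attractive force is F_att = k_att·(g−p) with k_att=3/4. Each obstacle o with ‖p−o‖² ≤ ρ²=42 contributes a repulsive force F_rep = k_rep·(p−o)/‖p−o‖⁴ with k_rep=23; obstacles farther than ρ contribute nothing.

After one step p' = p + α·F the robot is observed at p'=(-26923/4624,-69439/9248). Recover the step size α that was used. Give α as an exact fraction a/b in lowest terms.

α = 1/8

F_att = 3/4·(g−p) = 3/4·(2,-5) = (1.5000,-3.7500)
o1: d²=146 > ρ²=42 → inactive
o2: d²=365 > ρ²=42 → inactive
o3: d²=17 ≤ ρ²=42; F_rep = 23·(-1,-4)/17² = (-0.0796,-0.3183)
o4: d²=225 > ρ²=42 → inactive
F = F_att + ΣF_rep = (1.4204,-4.0683)
Δp = p'−p = (0.1776,-0.5085); α = Δx/Fx = (821/4624) / (821/578) = 1/8
check: Δy/Fy = (-4703/9248) / (-4703/1156) = 1/8 ✓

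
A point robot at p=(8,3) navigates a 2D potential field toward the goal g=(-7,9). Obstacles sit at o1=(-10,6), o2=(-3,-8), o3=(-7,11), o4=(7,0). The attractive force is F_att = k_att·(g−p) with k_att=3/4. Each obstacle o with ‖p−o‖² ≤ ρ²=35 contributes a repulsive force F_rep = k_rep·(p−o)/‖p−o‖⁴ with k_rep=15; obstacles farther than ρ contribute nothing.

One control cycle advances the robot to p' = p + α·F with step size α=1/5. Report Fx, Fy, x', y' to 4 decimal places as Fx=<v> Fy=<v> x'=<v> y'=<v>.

F_att = 3/4·(g−p) = 3/4·(-15,6) = (-11.2500,4.5000)
o1: d²=333 > ρ²=35 → inactive
o2: d²=242 > ρ²=35 → inactive
o3: d²=289 > ρ²=35 → inactive
o4: d²=10 ≤ ρ²=35; F_rep = 15·(1,3)/10² = (0.1500,0.4500)
F = F_att + ΣF_rep = (-11.1000,4.9500)
p' = p + 1/5·F = (5.7800,3.9900)

Fx=-11.1000 Fy=4.9500 x'=5.7800 y'=3.9900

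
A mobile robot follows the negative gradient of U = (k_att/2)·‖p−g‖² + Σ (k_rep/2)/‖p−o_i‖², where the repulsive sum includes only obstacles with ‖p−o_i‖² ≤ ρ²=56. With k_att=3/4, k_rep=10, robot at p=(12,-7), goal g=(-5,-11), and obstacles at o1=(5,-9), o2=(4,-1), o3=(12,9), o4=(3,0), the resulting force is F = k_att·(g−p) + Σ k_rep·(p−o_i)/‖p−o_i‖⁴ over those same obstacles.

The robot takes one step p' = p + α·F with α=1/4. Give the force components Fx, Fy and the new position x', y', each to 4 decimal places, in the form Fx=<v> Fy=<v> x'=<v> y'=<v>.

Fx=-12.7251 Fy=-2.9929 x'=8.8187 y'=-7.7482

F_att = 3/4·(g−p) = 3/4·(-17,-4) = (-12.7500,-3.0000)
o1: d²=53 ≤ ρ²=56; F_rep = 10·(7,2)/53² = (0.0249,0.0071)
o2: d²=100 > ρ²=56 → inactive
o3: d²=256 > ρ²=56 → inactive
o4: d²=130 > ρ²=56 → inactive
F = F_att + ΣF_rep = (-12.7251,-2.9929)
p' = p + 1/4·F = (8.8187,-7.7482)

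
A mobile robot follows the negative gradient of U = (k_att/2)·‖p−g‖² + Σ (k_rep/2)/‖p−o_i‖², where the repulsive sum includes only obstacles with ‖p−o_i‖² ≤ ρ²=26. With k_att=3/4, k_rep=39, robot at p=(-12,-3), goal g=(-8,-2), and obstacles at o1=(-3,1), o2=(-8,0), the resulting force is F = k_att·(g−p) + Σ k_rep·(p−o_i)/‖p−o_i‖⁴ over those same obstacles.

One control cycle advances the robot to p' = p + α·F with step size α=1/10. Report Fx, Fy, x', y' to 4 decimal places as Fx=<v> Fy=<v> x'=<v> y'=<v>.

F_att = 3/4·(g−p) = 3/4·(4,1) = (3.0000,0.7500)
o1: d²=97 > ρ²=26 → inactive
o2: d²=25 ≤ ρ²=26; F_rep = 39·(-4,-3)/25² = (-0.2496,-0.1872)
F = F_att + ΣF_rep = (2.7504,0.5628)
p' = p + 1/10·F = (-11.7250,-2.9437)

Fx=2.7504 Fy=0.5628 x'=-11.7250 y'=-2.9437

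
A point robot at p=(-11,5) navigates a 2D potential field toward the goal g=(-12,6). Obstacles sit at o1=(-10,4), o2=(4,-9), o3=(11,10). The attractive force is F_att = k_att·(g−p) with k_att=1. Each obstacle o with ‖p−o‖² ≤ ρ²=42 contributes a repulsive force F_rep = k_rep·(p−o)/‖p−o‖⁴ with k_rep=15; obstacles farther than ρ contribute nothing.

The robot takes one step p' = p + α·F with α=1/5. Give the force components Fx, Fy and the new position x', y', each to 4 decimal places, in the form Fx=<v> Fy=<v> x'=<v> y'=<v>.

Fx=-4.7500 Fy=4.7500 x'=-11.9500 y'=5.9500

F_att = 1·(g−p) = 1·(-1,1) = (-1.0000,1.0000)
o1: d²=2 ≤ ρ²=42; F_rep = 15·(-1,1)/2² = (-3.7500,3.7500)
o2: d²=421 > ρ²=42 → inactive
o3: d²=509 > ρ²=42 → inactive
F = F_att + ΣF_rep = (-4.7500,4.7500)
p' = p + 1/5·F = (-11.9500,5.9500)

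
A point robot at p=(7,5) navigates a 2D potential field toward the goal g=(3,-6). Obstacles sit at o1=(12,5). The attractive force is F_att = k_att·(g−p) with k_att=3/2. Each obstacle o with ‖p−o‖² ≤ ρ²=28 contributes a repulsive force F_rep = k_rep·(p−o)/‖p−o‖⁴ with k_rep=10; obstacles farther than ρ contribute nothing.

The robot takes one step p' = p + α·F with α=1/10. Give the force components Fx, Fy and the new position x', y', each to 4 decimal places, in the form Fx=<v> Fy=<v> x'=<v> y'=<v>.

F_att = 3/2·(g−p) = 3/2·(-4,-11) = (-6.0000,-16.5000)
o1: d²=25 ≤ ρ²=28; F_rep = 10·(-5,0)/25² = (-0.0800,0.0000)
F = F_att + ΣF_rep = (-6.0800,-16.5000)
p' = p + 1/10·F = (6.3920,3.3500)

Fx=-6.0800 Fy=-16.5000 x'=6.3920 y'=3.3500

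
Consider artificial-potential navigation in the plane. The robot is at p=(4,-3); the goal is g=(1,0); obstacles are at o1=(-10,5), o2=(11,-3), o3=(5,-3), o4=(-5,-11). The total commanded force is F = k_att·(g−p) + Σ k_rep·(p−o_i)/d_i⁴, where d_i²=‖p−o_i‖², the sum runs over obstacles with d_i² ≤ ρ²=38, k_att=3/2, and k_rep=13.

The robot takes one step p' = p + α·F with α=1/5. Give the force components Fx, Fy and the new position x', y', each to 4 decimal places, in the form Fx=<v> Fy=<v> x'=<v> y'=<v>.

Fx=-17.5000 Fy=4.5000 x'=0.5000 y'=-2.1000

F_att = 3/2·(g−p) = 3/2·(-3,3) = (-4.5000,4.5000)
o1: d²=260 > ρ²=38 → inactive
o2: d²=49 > ρ²=38 → inactive
o3: d²=1 ≤ ρ²=38; F_rep = 13·(-1,0)/1² = (-13.0000,0.0000)
o4: d²=145 > ρ²=38 → inactive
F = F_att + ΣF_rep = (-17.5000,4.5000)
p' = p + 1/5·F = (0.5000,-2.1000)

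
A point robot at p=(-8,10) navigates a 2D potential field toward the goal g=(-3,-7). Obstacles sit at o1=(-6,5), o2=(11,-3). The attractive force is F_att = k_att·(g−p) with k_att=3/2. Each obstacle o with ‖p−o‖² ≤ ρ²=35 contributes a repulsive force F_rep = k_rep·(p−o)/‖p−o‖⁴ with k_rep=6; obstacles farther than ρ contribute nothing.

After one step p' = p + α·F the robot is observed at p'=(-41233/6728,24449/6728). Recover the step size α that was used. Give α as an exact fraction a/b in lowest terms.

F_att = 3/2·(g−p) = 3/2·(5,-17) = (7.5000,-25.5000)
o1: d²=29 ≤ ρ²=35; F_rep = 6·(-2,5)/29² = (-0.0143,0.0357)
o2: d²=530 > ρ²=35 → inactive
F = F_att + ΣF_rep = (7.4857,-25.4643)
Δp = p'−p = (1.8714,-6.3661); α = Δx/Fx = (12591/6728) / (12591/1682) = 1/4
check: Δy/Fy = (-42831/6728) / (-42831/1682) = 1/4 ✓

α = 1/4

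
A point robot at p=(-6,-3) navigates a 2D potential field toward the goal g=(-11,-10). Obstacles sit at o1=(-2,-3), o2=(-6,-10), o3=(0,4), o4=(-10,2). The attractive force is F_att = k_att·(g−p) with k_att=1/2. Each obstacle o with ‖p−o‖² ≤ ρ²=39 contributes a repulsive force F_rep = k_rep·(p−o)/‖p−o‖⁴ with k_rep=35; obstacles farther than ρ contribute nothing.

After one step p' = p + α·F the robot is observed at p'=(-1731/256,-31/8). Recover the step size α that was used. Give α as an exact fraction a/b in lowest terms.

F_att = 1/2·(g−p) = 1/2·(-5,-7) = (-2.5000,-3.5000)
o1: d²=16 ≤ ρ²=39; F_rep = 35·(-4,0)/16² = (-0.5469,0.0000)
o2: d²=49 > ρ²=39 → inactive
o3: d²=85 > ρ²=39 → inactive
o4: d²=41 > ρ²=39 → inactive
F = F_att + ΣF_rep = (-3.0469,-3.5000)
Δp = p'−p = (-0.7617,-0.8750); α = Δx/Fx = (-195/256) / (-195/64) = 1/4
check: Δy/Fy = (-7/8) / (-7/2) = 1/4 ✓

α = 1/4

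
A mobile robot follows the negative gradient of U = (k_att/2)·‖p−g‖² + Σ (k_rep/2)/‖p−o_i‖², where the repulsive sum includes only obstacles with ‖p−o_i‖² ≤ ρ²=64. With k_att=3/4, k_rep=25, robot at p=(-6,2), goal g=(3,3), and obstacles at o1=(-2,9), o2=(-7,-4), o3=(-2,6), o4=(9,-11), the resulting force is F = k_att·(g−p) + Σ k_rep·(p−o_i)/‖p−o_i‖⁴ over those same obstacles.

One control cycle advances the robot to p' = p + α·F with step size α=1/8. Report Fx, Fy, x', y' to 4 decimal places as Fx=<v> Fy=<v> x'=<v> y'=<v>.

F_att = 3/4·(g−p) = 3/4·(9,1) = (6.7500,0.7500)
o1: d²=65 > ρ²=64 → inactive
o2: d²=37 ≤ ρ²=64; F_rep = 25·(1,6)/37² = (0.0183,0.1096)
o3: d²=32 ≤ ρ²=64; F_rep = 25·(-4,-4)/32² = (-0.0977,-0.0977)
o4: d²=394 > ρ²=64 → inactive
F = F_att + ΣF_rep = (6.6706,0.7619)
p' = p + 1/8·F = (-5.1662,2.0952)

Fx=6.6706 Fy=0.7619 x'=-5.1662 y'=2.0952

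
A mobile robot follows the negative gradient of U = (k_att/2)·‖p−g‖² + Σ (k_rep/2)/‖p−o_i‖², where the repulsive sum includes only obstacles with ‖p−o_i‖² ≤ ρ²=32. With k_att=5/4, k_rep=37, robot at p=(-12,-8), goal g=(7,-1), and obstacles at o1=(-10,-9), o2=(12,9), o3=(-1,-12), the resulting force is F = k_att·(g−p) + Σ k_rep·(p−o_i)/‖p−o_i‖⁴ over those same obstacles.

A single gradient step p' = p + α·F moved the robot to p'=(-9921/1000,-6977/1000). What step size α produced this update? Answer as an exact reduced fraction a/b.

α = 1/10

F_att = 5/4·(g−p) = 5/4·(19,7) = (23.7500,8.7500)
o1: d²=5 ≤ ρ²=32; F_rep = 37·(-2,1)/5² = (-2.9600,1.4800)
o2: d²=865 > ρ²=32 → inactive
o3: d²=137 > ρ²=32 → inactive
F = F_att + ΣF_rep = (20.7900,10.2300)
Δp = p'−p = (2.0790,1.0230); α = Δx/Fx = (2079/1000) / (2079/100) = 1/10
check: Δy/Fy = (1023/1000) / (1023/100) = 1/10 ✓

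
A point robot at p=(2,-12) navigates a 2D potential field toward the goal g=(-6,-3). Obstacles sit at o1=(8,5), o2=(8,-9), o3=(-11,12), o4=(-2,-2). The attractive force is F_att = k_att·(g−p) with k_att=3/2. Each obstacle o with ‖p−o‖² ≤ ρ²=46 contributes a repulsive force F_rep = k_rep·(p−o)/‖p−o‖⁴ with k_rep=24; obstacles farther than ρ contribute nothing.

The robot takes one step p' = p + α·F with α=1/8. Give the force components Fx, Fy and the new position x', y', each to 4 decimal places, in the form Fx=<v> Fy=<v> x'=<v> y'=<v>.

F_att = 3/2·(g−p) = 3/2·(-8,9) = (-12.0000,13.5000)
o1: d²=325 > ρ²=46 → inactive
o2: d²=45 ≤ ρ²=46; F_rep = 24·(-6,-3)/45² = (-0.0711,-0.0356)
o3: d²=745 > ρ²=46 → inactive
o4: d²=116 > ρ²=46 → inactive
F = F_att + ΣF_rep = (-12.0711,13.4644)
p' = p + 1/8·F = (0.4911,-10.3169)

Fx=-12.0711 Fy=13.4644 x'=0.4911 y'=-10.3169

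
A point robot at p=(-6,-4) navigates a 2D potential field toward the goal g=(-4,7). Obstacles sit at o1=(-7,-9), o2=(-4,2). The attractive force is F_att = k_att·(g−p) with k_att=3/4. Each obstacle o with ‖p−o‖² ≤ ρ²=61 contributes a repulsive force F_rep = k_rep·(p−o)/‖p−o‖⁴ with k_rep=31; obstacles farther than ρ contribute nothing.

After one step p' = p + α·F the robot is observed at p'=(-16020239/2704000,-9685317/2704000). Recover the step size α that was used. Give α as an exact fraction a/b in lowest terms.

α = 1/20

F_att = 3/4·(g−p) = 3/4·(2,11) = (1.5000,8.2500)
o1: d²=26 ≤ ρ²=61; F_rep = 31·(1,5)/26² = (0.0459,0.2293)
o2: d²=40 ≤ ρ²=61; F_rep = 31·(-2,-6)/40² = (-0.0387,-0.1163)
F = F_att + ΣF_rep = (1.5071,8.3630)
Δp = p'−p = (0.0754,0.4182); α = Δx/Fx = (203761/2704000) / (203761/135200) = 1/20
check: Δy/Fy = (1130683/2704000) / (1130683/135200) = 1/20 ✓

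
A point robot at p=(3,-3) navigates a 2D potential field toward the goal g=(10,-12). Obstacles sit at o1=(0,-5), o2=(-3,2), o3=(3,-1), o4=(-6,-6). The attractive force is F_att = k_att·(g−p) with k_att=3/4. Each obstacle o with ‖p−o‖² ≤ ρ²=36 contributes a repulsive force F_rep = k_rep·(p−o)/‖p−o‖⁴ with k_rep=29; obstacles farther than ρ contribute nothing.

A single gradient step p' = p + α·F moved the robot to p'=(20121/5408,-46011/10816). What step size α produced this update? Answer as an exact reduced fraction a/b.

α = 1/8

F_att = 3/4·(g−p) = 3/4·(7,-9) = (5.2500,-6.7500)
o1: d²=13 ≤ ρ²=36; F_rep = 29·(3,2)/13² = (0.5148,0.3432)
o2: d²=61 > ρ²=36 → inactive
o3: d²=4 ≤ ρ²=36; F_rep = 29·(0,-2)/4² = (0.0000,-3.6250)
o4: d²=90 > ρ²=36 → inactive
F = F_att + ΣF_rep = (5.7648,-10.0318)
Δp = p'−p = (0.7206,-1.2540); α = Δx/Fx = (3897/5408) / (3897/676) = 1/8
check: Δy/Fy = (-13563/10816) / (-13563/1352) = 1/8 ✓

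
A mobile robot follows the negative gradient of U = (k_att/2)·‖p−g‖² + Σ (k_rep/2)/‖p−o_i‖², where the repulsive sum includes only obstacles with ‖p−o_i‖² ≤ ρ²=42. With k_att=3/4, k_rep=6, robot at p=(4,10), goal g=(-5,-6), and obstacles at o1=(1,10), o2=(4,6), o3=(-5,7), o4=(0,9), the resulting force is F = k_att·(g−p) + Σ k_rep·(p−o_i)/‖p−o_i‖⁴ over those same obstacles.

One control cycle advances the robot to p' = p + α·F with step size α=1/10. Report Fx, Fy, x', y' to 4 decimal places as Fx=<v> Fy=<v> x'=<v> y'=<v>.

Fx=-6.4447 Fy=-11.8855 x'=3.3555 y'=8.8115

F_att = 3/4·(g−p) = 3/4·(-9,-16) = (-6.7500,-12.0000)
o1: d²=9 ≤ ρ²=42; F_rep = 6·(3,0)/9² = (0.2222,0.0000)
o2: d²=16 ≤ ρ²=42; F_rep = 6·(0,4)/16² = (0.0000,0.0938)
o3: d²=90 > ρ²=42 → inactive
o4: d²=17 ≤ ρ²=42; F_rep = 6·(4,1)/17² = (0.0830,0.0208)
F = F_att + ΣF_rep = (-6.4447,-11.8855)
p' = p + 1/10·F = (3.3555,8.8115)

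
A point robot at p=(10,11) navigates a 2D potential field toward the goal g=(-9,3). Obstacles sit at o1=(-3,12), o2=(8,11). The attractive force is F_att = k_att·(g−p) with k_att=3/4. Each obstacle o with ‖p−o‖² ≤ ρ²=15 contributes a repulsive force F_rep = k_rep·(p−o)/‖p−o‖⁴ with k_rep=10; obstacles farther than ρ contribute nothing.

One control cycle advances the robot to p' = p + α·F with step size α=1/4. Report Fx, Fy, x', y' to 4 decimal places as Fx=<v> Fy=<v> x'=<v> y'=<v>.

Fx=-13.0000 Fy=-6.0000 x'=6.7500 y'=9.5000

F_att = 3/4·(g−p) = 3/4·(-19,-8) = (-14.2500,-6.0000)
o1: d²=170 > ρ²=15 → inactive
o2: d²=4 ≤ ρ²=15; F_rep = 10·(2,0)/4² = (1.2500,0.0000)
F = F_att + ΣF_rep = (-13.0000,-6.0000)
p' = p + 1/4·F = (6.7500,9.5000)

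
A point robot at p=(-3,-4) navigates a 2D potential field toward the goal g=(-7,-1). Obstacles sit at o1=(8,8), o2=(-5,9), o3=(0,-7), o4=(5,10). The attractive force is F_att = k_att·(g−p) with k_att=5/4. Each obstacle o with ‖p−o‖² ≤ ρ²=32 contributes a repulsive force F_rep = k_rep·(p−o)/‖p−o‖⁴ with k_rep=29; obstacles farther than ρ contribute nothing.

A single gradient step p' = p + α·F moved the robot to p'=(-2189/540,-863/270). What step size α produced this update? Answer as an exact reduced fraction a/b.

α = 1/5

F_att = 5/4·(g−p) = 5/4·(-4,3) = (-5.0000,3.7500)
o1: d²=265 > ρ²=32 → inactive
o2: d²=173 > ρ²=32 → inactive
o3: d²=18 ≤ ρ²=32; F_rep = 29·(-3,3)/18² = (-0.2685,0.2685)
o4: d²=260 > ρ²=32 → inactive
F = F_att + ΣF_rep = (-5.2685,4.0185)
Δp = p'−p = (-1.0537,0.8037); α = Δx/Fx = (-569/540) / (-569/108) = 1/5
check: Δy/Fy = (217/270) / (217/54) = 1/5 ✓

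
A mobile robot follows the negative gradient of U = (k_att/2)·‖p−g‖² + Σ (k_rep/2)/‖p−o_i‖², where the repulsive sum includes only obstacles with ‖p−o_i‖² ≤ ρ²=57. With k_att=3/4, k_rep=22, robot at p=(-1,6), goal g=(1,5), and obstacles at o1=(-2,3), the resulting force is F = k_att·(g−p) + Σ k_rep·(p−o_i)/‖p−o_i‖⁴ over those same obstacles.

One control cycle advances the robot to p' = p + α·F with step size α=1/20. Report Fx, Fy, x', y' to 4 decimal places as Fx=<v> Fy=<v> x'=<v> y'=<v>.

Fx=1.7200 Fy=-0.0900 x'=-0.9140 y'=5.9955

F_att = 3/4·(g−p) = 3/4·(2,-1) = (1.5000,-0.7500)
o1: d²=10 ≤ ρ²=57; F_rep = 22·(1,3)/10² = (0.2200,0.6600)
F = F_att + ΣF_rep = (1.7200,-0.0900)
p' = p + 1/20·F = (-0.9140,5.9955)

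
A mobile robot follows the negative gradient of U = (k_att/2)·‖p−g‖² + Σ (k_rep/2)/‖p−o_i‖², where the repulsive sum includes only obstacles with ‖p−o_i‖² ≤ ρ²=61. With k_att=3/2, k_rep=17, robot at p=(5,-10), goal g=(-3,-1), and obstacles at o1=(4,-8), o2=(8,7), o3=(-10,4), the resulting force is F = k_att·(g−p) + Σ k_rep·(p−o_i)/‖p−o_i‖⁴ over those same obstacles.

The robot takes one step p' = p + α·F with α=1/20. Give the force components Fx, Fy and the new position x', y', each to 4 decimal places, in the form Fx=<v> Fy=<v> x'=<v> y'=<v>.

F_att = 3/2·(g−p) = 3/2·(-8,9) = (-12.0000,13.5000)
o1: d²=5 ≤ ρ²=61; F_rep = 17·(1,-2)/5² = (0.6800,-1.3600)
o2: d²=298 > ρ²=61 → inactive
o3: d²=421 > ρ²=61 → inactive
F = F_att + ΣF_rep = (-11.3200,12.1400)
p' = p + 1/20·F = (4.4340,-9.3930)

Fx=-11.3200 Fy=12.1400 x'=4.4340 y'=-9.3930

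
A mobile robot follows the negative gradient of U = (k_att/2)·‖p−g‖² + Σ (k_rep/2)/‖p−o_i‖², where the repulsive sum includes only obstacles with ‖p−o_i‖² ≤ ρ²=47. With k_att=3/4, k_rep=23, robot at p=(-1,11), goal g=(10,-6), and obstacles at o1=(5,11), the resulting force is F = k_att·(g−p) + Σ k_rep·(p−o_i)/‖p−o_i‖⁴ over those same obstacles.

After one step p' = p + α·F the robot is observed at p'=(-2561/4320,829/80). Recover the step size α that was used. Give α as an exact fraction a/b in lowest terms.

α = 1/20

F_att = 3/4·(g−p) = 3/4·(11,-17) = (8.2500,-12.7500)
o1: d²=36 ≤ ρ²=47; F_rep = 23·(-6,0)/36² = (-0.1065,0.0000)
F = F_att + ΣF_rep = (8.1435,-12.7500)
Δp = p'−p = (0.4072,-0.6375); α = Δx/Fx = (1759/4320) / (1759/216) = 1/20
check: Δy/Fy = (-51/80) / (-51/4) = 1/20 ✓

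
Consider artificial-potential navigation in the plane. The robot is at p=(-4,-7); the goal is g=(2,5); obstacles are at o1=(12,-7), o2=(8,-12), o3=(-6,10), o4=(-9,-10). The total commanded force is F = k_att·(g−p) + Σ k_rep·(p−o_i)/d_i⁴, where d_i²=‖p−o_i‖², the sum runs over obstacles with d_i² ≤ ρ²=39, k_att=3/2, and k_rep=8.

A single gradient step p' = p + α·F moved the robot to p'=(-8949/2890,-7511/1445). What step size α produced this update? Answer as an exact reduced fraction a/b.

α = 1/10

F_att = 3/2·(g−p) = 3/2·(6,12) = (9.0000,18.0000)
o1: d²=256 > ρ²=39 → inactive
o2: d²=169 > ρ²=39 → inactive
o3: d²=293 > ρ²=39 → inactive
o4: d²=34 ≤ ρ²=39; F_rep = 8·(5,3)/34² = (0.0346,0.0208)
F = F_att + ΣF_rep = (9.0346,18.0208)
Δp = p'−p = (0.9035,1.8021); α = Δx/Fx = (2611/2890) / (2611/289) = 1/10
check: Δy/Fy = (2604/1445) / (5208/289) = 1/10 ✓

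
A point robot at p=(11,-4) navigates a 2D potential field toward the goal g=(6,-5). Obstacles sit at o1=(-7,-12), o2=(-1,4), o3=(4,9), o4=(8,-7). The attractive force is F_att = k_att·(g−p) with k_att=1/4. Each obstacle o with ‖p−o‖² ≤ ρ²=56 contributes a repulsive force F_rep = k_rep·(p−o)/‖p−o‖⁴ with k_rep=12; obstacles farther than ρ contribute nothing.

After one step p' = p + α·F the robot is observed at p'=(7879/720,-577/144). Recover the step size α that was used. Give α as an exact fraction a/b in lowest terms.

α = 1/20

F_att = 1/4·(g−p) = 1/4·(-5,-1) = (-1.2500,-0.2500)
o1: d²=388 > ρ²=56 → inactive
o2: d²=208 > ρ²=56 → inactive
o3: d²=218 > ρ²=56 → inactive
o4: d²=18 ≤ ρ²=56; F_rep = 12·(3,3)/18² = (0.1111,0.1111)
F = F_att + ΣF_rep = (-1.1389,-0.1389)
Δp = p'−p = (-0.0569,-0.0069); α = Δx/Fx = (-41/720) / (-41/36) = 1/20
check: Δy/Fy = (-1/144) / (-5/36) = 1/20 ✓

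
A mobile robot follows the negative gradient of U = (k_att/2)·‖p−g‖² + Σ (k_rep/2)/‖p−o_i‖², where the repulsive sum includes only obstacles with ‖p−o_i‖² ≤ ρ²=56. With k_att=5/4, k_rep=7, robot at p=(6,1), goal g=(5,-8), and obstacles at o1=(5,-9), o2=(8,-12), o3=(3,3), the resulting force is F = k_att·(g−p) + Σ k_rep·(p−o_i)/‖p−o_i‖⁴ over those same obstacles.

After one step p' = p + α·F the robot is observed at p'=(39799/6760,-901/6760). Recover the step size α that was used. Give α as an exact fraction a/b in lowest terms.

F_att = 5/4·(g−p) = 5/4·(-1,-9) = (-1.2500,-11.2500)
o1: d²=101 > ρ²=56 → inactive
o2: d²=173 > ρ²=56 → inactive
o3: d²=13 ≤ ρ²=56; F_rep = 7·(3,-2)/13² = (0.1243,-0.0828)
F = F_att + ΣF_rep = (-1.1257,-11.3328)
Δp = p'−p = (-0.1126,-1.1333); α = Δx/Fx = (-761/6760) / (-761/676) = 1/10
check: Δy/Fy = (-7661/6760) / (-7661/676) = 1/10 ✓

α = 1/10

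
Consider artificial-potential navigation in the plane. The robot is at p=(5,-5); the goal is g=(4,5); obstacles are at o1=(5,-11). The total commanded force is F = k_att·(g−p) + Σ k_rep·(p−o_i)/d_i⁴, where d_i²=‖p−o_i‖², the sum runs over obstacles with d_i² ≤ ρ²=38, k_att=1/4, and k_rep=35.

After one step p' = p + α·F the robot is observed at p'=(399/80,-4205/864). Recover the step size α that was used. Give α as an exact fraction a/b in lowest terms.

F_att = 1/4·(g−p) = 1/4·(-1,10) = (-0.2500,2.5000)
o1: d²=36 ≤ ρ²=38; F_rep = 35·(0,6)/36² = (0.0000,0.1620)
F = F_att + ΣF_rep = (-0.2500,2.6620)
Δp = p'−p = (-0.0125,0.1331); α = Δx/Fx = (-1/80) / (-1/4) = 1/20
check: Δy/Fy = (115/864) / (575/216) = 1/20 ✓

α = 1/20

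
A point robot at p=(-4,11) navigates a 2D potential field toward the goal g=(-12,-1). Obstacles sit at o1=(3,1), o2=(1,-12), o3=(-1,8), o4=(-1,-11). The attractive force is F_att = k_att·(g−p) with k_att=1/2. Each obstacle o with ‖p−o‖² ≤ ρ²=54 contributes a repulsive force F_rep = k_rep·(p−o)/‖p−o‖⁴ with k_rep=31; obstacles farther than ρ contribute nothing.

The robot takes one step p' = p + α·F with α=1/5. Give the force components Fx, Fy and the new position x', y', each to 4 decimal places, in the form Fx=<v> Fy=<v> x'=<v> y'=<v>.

Fx=-4.2870 Fy=-5.7130 x'=-4.8574 y'=9.8574

F_att = 1/2·(g−p) = 1/2·(-8,-12) = (-4.0000,-6.0000)
o1: d²=149 > ρ²=54 → inactive
o2: d²=554 > ρ²=54 → inactive
o3: d²=18 ≤ ρ²=54; F_rep = 31·(-3,3)/18² = (-0.2870,0.2870)
o4: d²=493 > ρ²=54 → inactive
F = F_att + ΣF_rep = (-4.2870,-5.7130)
p' = p + 1/5·F = (-4.8574,9.8574)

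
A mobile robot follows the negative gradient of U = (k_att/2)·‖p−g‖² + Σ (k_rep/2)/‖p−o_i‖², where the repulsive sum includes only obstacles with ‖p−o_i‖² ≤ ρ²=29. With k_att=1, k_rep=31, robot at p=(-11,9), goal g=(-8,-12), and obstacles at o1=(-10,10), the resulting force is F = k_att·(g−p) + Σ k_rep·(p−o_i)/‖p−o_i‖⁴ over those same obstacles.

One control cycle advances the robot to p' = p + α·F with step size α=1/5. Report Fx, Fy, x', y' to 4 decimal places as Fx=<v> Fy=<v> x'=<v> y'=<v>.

Fx=-4.7500 Fy=-28.7500 x'=-11.9500 y'=3.2500

F_att = 1·(g−p) = 1·(3,-21) = (3.0000,-21.0000)
o1: d²=2 ≤ ρ²=29; F_rep = 31·(-1,-1)/2² = (-7.7500,-7.7500)
F = F_att + ΣF_rep = (-4.7500,-28.7500)
p' = p + 1/5·F = (-11.9500,3.2500)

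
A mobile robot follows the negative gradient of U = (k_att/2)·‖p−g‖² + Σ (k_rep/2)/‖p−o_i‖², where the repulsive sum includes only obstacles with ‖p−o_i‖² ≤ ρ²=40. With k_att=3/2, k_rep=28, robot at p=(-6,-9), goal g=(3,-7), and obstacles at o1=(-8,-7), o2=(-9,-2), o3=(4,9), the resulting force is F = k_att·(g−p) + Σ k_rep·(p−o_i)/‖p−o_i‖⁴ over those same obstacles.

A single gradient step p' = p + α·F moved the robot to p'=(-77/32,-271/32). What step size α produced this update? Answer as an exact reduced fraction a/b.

F_att = 3/2·(g−p) = 3/2·(9,2) = (13.5000,3.0000)
o1: d²=8 ≤ ρ²=40; F_rep = 28·(2,-2)/8² = (0.8750,-0.8750)
o2: d²=58 > ρ²=40 → inactive
o3: d²=424 > ρ²=40 → inactive
F = F_att + ΣF_rep = (14.3750,2.1250)
Δp = p'−p = (3.5938,0.5312); α = Δx/Fx = (115/32) / (115/8) = 1/4
check: Δy/Fy = (17/32) / (17/8) = 1/4 ✓

α = 1/4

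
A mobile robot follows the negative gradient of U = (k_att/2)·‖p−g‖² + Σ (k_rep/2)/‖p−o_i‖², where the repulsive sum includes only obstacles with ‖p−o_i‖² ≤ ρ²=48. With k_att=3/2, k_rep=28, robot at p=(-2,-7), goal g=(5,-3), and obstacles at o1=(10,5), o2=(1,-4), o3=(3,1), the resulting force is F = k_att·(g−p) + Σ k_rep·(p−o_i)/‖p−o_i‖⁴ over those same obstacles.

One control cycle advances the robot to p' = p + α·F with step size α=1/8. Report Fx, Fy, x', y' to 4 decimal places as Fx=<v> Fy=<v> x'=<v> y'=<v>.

F_att = 3/2·(g−p) = 3/2·(7,4) = (10.5000,6.0000)
o1: d²=288 > ρ²=48 → inactive
o2: d²=18 ≤ ρ²=48; F_rep = 28·(-3,-3)/18² = (-0.2593,-0.2593)
o3: d²=89 > ρ²=48 → inactive
F = F_att + ΣF_rep = (10.2407,5.7407)
p' = p + 1/8·F = (-0.7199,-6.2824)

Fx=10.2407 Fy=5.7407 x'=-0.7199 y'=-6.2824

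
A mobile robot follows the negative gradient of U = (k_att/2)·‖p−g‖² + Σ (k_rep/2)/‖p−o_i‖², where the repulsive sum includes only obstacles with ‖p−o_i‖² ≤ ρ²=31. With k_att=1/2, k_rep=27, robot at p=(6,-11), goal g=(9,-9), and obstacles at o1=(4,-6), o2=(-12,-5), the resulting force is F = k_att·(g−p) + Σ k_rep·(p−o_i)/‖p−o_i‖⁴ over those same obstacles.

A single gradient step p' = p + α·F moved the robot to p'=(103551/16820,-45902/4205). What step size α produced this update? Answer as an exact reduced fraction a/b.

F_att = 1/2·(g−p) = 1/2·(3,2) = (1.5000,1.0000)
o1: d²=29 ≤ ρ²=31; F_rep = 27·(2,-5)/29² = (0.0642,-0.1605)
o2: d²=360 > ρ²=31 → inactive
F = F_att + ΣF_rep = (1.5642,0.8395)
Δp = p'−p = (0.1564,0.0839); α = Δx/Fx = (2631/16820) / (2631/1682) = 1/10
check: Δy/Fy = (353/4205) / (706/841) = 1/10 ✓

α = 1/10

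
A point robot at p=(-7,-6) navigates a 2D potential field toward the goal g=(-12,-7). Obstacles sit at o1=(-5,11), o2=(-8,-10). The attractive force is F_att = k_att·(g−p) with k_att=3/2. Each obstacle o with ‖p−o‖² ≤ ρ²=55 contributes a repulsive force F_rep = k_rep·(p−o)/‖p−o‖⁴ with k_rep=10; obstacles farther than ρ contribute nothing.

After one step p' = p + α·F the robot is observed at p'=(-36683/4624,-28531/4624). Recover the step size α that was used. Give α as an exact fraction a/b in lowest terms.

α = 1/8

F_att = 3/2·(g−p) = 3/2·(-5,-1) = (-7.5000,-1.5000)
o1: d²=293 > ρ²=55 → inactive
o2: d²=17 ≤ ρ²=55; F_rep = 10·(1,4)/17² = (0.0346,0.1384)
F = F_att + ΣF_rep = (-7.4654,-1.3616)
Δp = p'−p = (-0.9332,-0.1702); α = Δx/Fx = (-4315/4624) / (-4315/578) = 1/8
check: Δy/Fy = (-787/4624) / (-787/578) = 1/8 ✓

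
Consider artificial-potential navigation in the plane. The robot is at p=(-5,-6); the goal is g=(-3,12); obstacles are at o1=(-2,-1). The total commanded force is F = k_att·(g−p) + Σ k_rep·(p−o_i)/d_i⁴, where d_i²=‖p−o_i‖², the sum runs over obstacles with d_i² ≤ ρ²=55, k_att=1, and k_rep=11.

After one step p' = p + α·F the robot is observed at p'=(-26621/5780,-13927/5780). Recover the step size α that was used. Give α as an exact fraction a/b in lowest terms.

α = 1/5

F_att = 1·(g−p) = 1·(2,18) = (2.0000,18.0000)
o1: d²=34 ≤ ρ²=55; F_rep = 11·(-3,-5)/34² = (-0.0285,-0.0476)
F = F_att + ΣF_rep = (1.9715,17.9524)
Δp = p'−p = (0.3943,3.5905); α = Δx/Fx = (2279/5780) / (2279/1156) = 1/5
check: Δy/Fy = (20753/5780) / (20753/1156) = 1/5 ✓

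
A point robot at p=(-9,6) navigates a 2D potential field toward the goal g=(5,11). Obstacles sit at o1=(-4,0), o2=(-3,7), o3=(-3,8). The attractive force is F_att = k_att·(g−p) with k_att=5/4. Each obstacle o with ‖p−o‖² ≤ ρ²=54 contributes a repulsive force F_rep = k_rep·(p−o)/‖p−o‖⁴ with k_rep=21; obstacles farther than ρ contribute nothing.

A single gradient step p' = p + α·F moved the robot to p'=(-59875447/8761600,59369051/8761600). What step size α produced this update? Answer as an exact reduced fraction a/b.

α = 1/8

F_att = 5/4·(g−p) = 5/4·(14,5) = (17.5000,6.2500)
o1: d²=61 > ρ²=54 → inactive
o2: d²=37 ≤ ρ²=54; F_rep = 21·(-6,-1)/37² = (-0.0920,-0.0153)
o3: d²=40 ≤ ρ²=54; F_rep = 21·(-6,-2)/40² = (-0.0788,-0.0262)
F = F_att + ΣF_rep = (17.3292,6.2084)
Δp = p'−p = (2.1662,0.7761); α = Δx/Fx = (18978953/8761600) / (18978953/1095200) = 1/8
check: Δy/Fy = (6799451/8761600) / (6799451/1095200) = 1/8 ✓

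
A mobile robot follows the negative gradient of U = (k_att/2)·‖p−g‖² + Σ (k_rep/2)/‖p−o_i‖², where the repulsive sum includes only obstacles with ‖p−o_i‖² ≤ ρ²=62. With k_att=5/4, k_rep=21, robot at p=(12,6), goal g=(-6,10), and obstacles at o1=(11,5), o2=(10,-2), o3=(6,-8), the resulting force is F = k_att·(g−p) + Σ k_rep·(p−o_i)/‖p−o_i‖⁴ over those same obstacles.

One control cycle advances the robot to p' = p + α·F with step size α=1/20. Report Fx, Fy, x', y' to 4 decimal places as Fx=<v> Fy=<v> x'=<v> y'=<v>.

Fx=-17.2500 Fy=10.2500 x'=11.1375 y'=6.5125

F_att = 5/4·(g−p) = 5/4·(-18,4) = (-22.5000,5.0000)
o1: d²=2 ≤ ρ²=62; F_rep = 21·(1,1)/2² = (5.2500,5.2500)
o2: d²=68 > ρ²=62 → inactive
o3: d²=232 > ρ²=62 → inactive
F = F_att + ΣF_rep = (-17.2500,10.2500)
p' = p + 1/20·F = (11.1375,6.5125)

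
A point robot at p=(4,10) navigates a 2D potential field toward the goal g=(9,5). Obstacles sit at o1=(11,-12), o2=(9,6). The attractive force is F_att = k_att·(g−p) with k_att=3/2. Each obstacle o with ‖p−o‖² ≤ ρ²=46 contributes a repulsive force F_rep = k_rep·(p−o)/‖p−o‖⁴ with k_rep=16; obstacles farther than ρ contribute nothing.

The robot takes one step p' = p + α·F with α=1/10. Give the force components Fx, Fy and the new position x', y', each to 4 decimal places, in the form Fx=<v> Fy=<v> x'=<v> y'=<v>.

F_att = 3/2·(g−p) = 3/2·(5,-5) = (7.5000,-7.5000)
o1: d²=533 > ρ²=46 → inactive
o2: d²=41 ≤ ρ²=46; F_rep = 16·(-5,4)/41² = (-0.0476,0.0381)
F = F_att + ΣF_rep = (7.4524,-7.4619)
p' = p + 1/10·F = (4.7452,9.2538)

Fx=7.4524 Fy=-7.4619 x'=4.7452 y'=9.2538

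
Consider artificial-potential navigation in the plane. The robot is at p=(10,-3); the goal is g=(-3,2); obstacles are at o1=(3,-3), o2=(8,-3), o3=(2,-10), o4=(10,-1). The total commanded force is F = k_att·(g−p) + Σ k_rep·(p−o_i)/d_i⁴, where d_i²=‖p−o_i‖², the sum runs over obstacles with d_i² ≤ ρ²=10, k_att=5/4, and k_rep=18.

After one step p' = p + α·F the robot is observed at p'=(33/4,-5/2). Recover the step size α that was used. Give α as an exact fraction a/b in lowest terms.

α = 1/8

F_att = 5/4·(g−p) = 5/4·(-13,5) = (-16.2500,6.2500)
o1: d²=49 > ρ²=10 → inactive
o2: d²=4 ≤ ρ²=10; F_rep = 18·(2,0)/4² = (2.2500,0.0000)
o3: d²=113 > ρ²=10 → inactive
o4: d²=4 ≤ ρ²=10; F_rep = 18·(0,-2)/4² = (0.0000,-2.2500)
F = F_att + ΣF_rep = (-14.0000,4.0000)
Δp = p'−p = (-1.7500,0.5000); α = Δx/Fx = (-7/4) / (-14) = 1/8
check: Δy/Fy = (1/2) / (4) = 1/8 ✓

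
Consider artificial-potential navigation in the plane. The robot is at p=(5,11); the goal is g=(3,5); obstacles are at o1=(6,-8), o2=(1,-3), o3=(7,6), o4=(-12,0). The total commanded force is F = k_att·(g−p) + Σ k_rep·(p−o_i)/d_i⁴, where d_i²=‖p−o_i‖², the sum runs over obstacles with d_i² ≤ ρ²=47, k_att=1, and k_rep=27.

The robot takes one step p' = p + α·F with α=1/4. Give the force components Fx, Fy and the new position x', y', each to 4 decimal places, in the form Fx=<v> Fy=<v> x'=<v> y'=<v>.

F_att = 1·(g−p) = 1·(-2,-6) = (-2.0000,-6.0000)
o1: d²=362 > ρ²=47 → inactive
o2: d²=212 > ρ²=47 → inactive
o3: d²=29 ≤ ρ²=47; F_rep = 27·(-2,5)/29² = (-0.0642,0.1605)
o4: d²=410 > ρ²=47 → inactive
F = F_att + ΣF_rep = (-2.0642,-5.8395)
p' = p + 1/4·F = (4.4839,9.5401)

Fx=-2.0642 Fy=-5.8395 x'=4.4839 y'=9.5401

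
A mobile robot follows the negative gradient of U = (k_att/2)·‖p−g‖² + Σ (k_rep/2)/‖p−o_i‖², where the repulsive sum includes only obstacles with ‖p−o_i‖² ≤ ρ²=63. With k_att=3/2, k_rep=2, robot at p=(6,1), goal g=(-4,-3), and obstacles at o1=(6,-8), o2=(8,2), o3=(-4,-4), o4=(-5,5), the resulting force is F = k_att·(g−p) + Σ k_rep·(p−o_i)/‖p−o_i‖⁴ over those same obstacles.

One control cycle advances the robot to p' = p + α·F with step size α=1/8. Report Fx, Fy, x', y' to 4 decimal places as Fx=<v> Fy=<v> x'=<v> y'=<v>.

F_att = 3/2·(g−p) = 3/2·(-10,-4) = (-15.0000,-6.0000)
o1: d²=81 > ρ²=63 → inactive
o2: d²=5 ≤ ρ²=63; F_rep = 2·(-2,-1)/5² = (-0.1600,-0.0800)
o3: d²=125 > ρ²=63 → inactive
o4: d²=137 > ρ²=63 → inactive
F = F_att + ΣF_rep = (-15.1600,-6.0800)
p' = p + 1/8·F = (4.1050,0.2400)

Fx=-15.1600 Fy=-6.0800 x'=4.1050 y'=0.2400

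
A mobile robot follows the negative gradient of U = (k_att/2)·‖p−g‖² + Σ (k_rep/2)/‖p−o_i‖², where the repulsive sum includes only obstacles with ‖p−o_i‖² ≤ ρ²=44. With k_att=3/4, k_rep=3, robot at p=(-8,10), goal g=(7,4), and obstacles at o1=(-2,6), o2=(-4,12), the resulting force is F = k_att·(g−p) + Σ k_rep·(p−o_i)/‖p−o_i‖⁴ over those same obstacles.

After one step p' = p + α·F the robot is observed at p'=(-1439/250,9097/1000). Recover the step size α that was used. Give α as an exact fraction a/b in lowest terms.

F_att = 3/4·(g−p) = 3/4·(15,-6) = (11.2500,-4.5000)
o1: d²=52 > ρ²=44 → inactive
o2: d²=20 ≤ ρ²=44; F_rep = 3·(-4,-2)/20² = (-0.0300,-0.0150)
F = F_att + ΣF_rep = (11.2200,-4.5150)
Δp = p'−p = (2.2440,-0.9030); α = Δx/Fx = (561/250) / (561/50) = 1/5
check: Δy/Fy = (-903/1000) / (-903/200) = 1/5 ✓

α = 1/5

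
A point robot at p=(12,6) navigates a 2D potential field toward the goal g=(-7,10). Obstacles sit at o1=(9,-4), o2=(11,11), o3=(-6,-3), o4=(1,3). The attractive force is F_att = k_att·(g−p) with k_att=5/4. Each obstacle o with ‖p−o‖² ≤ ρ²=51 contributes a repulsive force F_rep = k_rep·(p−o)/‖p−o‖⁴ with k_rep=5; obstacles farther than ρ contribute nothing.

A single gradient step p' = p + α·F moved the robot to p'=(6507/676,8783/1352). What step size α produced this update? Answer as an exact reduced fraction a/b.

α = 1/10

F_att = 5/4·(g−p) = 5/4·(-19,4) = (-23.7500,5.0000)
o1: d²=109 > ρ²=51 → inactive
o2: d²=26 ≤ ρ²=51; F_rep = 5·(1,-5)/26² = (0.0074,-0.0370)
o3: d²=405 > ρ²=51 → inactive
o4: d²=130 > ρ²=51 → inactive
F = F_att + ΣF_rep = (-23.7426,4.9630)
Δp = p'−p = (-2.3743,0.4963); α = Δx/Fx = (-1605/676) / (-8025/338) = 1/10
check: Δy/Fy = (671/1352) / (3355/676) = 1/10 ✓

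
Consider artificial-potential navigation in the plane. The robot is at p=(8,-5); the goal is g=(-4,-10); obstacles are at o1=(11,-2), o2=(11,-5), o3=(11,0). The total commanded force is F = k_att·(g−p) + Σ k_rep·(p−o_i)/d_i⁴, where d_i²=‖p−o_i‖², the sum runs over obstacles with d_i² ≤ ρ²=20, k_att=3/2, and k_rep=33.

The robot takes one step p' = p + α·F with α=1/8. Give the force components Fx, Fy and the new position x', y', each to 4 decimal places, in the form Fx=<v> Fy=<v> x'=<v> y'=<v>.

Fx=-19.5278 Fy=-7.8056 x'=5.5590 y'=-5.9757

F_att = 3/2·(g−p) = 3/2·(-12,-5) = (-18.0000,-7.5000)
o1: d²=18 ≤ ρ²=20; F_rep = 33·(-3,-3)/18² = (-0.3056,-0.3056)
o2: d²=9 ≤ ρ²=20; F_rep = 33·(-3,0)/9² = (-1.2222,0.0000)
o3: d²=34 > ρ²=20 → inactive
F = F_att + ΣF_rep = (-19.5278,-7.8056)
p' = p + 1/8·F = (5.5590,-5.9757)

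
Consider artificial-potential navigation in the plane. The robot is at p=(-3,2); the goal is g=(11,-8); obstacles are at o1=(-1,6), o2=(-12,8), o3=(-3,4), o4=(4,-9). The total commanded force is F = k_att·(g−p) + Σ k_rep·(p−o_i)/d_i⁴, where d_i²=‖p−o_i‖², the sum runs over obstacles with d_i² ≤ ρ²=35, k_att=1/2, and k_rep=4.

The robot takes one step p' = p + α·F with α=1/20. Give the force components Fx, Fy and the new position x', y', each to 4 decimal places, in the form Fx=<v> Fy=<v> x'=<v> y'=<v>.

Fx=6.9800 Fy=-5.5400 x'=-2.6510 y'=1.7230

F_att = 1/2·(g−p) = 1/2·(14,-10) = (7.0000,-5.0000)
o1: d²=20 ≤ ρ²=35; F_rep = 4·(-2,-4)/20² = (-0.0200,-0.0400)
o2: d²=117 > ρ²=35 → inactive
o3: d²=4 ≤ ρ²=35; F_rep = 4·(0,-2)/4² = (0.0000,-0.5000)
o4: d²=170 > ρ²=35 → inactive
F = F_att + ΣF_rep = (6.9800,-5.5400)
p' = p + 1/20·F = (-2.6510,1.7230)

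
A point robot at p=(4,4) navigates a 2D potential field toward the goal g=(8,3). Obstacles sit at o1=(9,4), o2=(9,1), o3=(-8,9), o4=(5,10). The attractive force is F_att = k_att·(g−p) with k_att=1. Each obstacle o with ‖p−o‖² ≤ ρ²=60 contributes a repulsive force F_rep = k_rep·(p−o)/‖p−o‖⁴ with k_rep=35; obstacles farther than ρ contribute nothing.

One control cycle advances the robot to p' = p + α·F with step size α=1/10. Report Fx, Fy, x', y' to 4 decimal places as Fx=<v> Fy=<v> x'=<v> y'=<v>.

F_att = 1·(g−p) = 1·(4,-1) = (4.0000,-1.0000)
o1: d²=25 ≤ ρ²=60; F_rep = 35·(-5,0)/25² = (-0.2800,0.0000)
o2: d²=34 ≤ ρ²=60; F_rep = 35·(-5,3)/34² = (-0.1514,0.0908)
o3: d²=169 > ρ²=60 → inactive
o4: d²=37 ≤ ρ²=60; F_rep = 35·(-1,-6)/37² = (-0.0256,-0.1534)
F = F_att + ΣF_rep = (3.5430,-1.0626)
p' = p + 1/10·F = (4.3543,3.8937)

Fx=3.5430 Fy=-1.0626 x'=4.3543 y'=3.8937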